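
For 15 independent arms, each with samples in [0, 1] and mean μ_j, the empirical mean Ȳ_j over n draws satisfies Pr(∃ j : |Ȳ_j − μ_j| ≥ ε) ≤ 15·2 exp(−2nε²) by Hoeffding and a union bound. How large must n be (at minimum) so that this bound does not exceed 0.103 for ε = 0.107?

Need 2·15·exp(−2nε²) ≤ 0.103, i.e. exp(−2nε²) ≤ 0.103/30.
So 2nε² ≥ ln(30/0.103) = 5.674224.
Hence n ≥ 5.674224/(2·0.107²) = 247.804.
The smallest integer n is 248.

248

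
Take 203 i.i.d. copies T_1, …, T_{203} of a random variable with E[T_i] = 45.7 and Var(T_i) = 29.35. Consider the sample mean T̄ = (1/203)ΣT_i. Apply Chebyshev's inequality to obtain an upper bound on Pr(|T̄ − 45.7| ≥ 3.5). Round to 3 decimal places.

0.012

Var(T̄) = Var(T_i)/n = 29.35/203 = 0.14458.
Chebyshev: Pr(|T̄ − 45.7| ≥ 3.5) ≤ Var(T̄)/(3.5)² = 29.35/(203·3.5²) = 0.0118.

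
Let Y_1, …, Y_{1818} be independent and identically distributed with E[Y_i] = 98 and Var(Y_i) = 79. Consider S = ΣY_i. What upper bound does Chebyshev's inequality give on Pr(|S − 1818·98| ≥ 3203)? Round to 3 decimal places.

0.014

Var(S) = n·Var(Y_i) = 1818·79 = 143622.
Chebyshev: Pr(|S − 1818·98| ≥ 3203) ≤ Var(S)/3203² = 143622/10259209 = 0.0140.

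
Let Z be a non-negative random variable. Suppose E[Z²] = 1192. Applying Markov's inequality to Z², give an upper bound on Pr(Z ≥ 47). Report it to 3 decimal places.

Since Z ≥ 0, the event {Z ≥ 47} is the same as {Z² ≥ 2209}.
Markov's inequality applied to Z² gives Pr(Z² ≥ 2209) ≤ E[Z²]/2209 = 1192/2209 = 0.5396.

0.540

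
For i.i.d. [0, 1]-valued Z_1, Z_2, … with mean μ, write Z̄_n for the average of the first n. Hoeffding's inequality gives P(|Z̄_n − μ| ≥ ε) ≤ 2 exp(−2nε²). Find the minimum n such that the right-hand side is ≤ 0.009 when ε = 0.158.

109

Require 2·exp(−2nε²) ≤ 0.009, i.e. 2nε² ≥ ln(2/0.009) = 5.403678.
So n ≥ 5.403678 / (2·0.158²) = 108.229.
The smallest integer n is 109.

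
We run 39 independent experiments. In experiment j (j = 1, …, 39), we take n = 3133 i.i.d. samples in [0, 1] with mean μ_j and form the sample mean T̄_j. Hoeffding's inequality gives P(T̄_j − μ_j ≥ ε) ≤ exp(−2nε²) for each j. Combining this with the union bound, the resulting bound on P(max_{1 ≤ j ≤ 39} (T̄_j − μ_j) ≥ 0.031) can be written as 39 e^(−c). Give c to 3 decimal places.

6.022

Union bound over the 39 events: P(max_{1 ≤ j ≤ 39} (T̄_j − μ_j) ≥ 0.031) ≤ 39·exp(−2nε²) = 39 exp(−2·3133·0.031²).
So c = 2·3133·0.031² = 6.0216.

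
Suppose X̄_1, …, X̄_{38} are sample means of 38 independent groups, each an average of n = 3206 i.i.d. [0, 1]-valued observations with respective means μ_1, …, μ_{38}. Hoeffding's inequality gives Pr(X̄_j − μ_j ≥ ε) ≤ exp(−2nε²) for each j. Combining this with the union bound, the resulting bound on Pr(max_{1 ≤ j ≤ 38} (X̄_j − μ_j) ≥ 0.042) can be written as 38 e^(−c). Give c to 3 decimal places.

Union bound over the 38 events: Pr(max_{1 ≤ j ≤ 38} (X̄_j − μ_j) ≥ 0.042) ≤ 38·exp(−2nε²) = 38 exp(−2·3206·0.042²).
So c = 2·3206·0.042² = 11.3108.

11.311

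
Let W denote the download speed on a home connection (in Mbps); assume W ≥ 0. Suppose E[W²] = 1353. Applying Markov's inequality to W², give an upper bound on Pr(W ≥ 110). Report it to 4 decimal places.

Since W ≥ 0, the event {W ≥ 110} is the same as {W² ≥ 12100}.
Markov's inequality applied to W² gives Pr(W² ≥ 12100) ≤ E[W²]/12100 = 1353/12100 = 0.1118.

0.1118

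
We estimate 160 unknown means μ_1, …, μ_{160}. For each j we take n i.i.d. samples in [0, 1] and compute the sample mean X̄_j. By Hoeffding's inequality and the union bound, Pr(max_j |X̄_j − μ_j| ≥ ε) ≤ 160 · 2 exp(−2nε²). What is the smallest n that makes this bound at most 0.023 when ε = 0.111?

388

Need 2·160·exp(−2nε²) ≤ 0.023, i.e. exp(−2nε²) ≤ 0.023/320.
So 2nε² ≥ ln(320/0.023) = 9.540582.
Hence n ≥ 9.540582/(2·0.111²) = 387.168.
The smallest integer n is 388.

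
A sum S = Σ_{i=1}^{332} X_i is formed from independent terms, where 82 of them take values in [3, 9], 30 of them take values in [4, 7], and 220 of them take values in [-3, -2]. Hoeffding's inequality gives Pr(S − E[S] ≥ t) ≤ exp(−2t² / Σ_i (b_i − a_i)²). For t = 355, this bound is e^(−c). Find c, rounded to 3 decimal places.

Σ(b_i − a_i)² = 82·6² + 30·3² + 220·1² = 3442.
c = 2t² / 3442 = 2·355² / 3442 = 73.2278.

73.228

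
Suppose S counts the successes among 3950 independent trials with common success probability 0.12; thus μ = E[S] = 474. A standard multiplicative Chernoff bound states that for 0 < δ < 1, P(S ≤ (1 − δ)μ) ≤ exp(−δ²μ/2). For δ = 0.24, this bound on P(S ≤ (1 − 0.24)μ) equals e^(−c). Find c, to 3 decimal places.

c = δ²μ/2 = 0.24²·474/2 = 13.6512.

13.651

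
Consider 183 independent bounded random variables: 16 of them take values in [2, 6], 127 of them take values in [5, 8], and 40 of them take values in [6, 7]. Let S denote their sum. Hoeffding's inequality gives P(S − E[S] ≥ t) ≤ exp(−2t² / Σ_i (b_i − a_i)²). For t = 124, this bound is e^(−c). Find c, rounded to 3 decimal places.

Σ(b_i − a_i)² = 16·4² + 127·3² + 40·1² = 1439.
c = 2t² / 1439 = 2·124² / 1439 = 21.3704.

21.370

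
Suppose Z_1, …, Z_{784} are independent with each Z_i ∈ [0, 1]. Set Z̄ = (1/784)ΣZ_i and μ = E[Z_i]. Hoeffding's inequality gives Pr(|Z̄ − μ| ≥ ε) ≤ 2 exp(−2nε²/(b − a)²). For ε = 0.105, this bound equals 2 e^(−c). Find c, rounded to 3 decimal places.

c = 2nε²/(b − a)² = 2·784·0.105² / 1² = 17.2872.

17.287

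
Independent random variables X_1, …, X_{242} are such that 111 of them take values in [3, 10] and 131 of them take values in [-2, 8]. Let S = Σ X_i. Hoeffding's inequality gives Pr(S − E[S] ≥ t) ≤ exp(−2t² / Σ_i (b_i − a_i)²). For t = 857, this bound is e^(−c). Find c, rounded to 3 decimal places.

Σ(b_i − a_i)² = 111·7² + 131·10² = 18539.
c = 2t² / 18539 = 2·857² / 18539 = 79.2329.

79.233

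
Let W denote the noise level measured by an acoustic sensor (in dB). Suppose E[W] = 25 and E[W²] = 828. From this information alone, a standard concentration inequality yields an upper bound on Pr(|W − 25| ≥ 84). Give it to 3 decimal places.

0.029

The first two moments determine the variance, so Chebyshev's inequality is the sharpest standard bound available.
Var(W) = E[W²] − (E[W])² = 828 − 625 = 203.
Chebyshev's inequality: Pr(|W − μ| ≥ t) ≤ Var(W)/t² = 203/7056 = 0.0288.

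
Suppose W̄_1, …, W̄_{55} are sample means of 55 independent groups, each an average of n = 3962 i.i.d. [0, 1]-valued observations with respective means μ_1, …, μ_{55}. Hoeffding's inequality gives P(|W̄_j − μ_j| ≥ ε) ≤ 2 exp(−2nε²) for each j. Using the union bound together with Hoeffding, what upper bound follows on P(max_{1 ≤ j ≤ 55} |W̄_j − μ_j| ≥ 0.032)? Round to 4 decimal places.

0.0329

Per-experiment Hoeffding bound: 2·exp(−2·3962·0.032²) = 2·exp(−8.11418) = 0.00059853.
Union bound over 55 events: 55·0.00059853 = 0.03292.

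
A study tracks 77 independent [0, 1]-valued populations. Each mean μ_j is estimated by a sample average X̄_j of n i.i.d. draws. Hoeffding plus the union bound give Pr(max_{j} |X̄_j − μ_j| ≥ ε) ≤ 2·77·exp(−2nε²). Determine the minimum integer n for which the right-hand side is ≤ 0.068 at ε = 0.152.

168

Need 2·77·exp(−2nε²) ≤ 0.068, i.e. exp(−2nε²) ≤ 0.068/154.
So 2nε² ≥ ln(154/0.068) = 7.725200.
Hence n ≥ 7.725200/(2·0.152²) = 167.183.
The smallest integer n is 168.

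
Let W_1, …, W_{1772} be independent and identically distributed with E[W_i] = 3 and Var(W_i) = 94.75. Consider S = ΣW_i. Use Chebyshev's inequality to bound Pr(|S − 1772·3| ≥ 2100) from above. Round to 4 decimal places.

Var(S) = n·Var(W_i) = 1772·94.75 = 167897.
Chebyshev: Pr(|S − 1772·3| ≥ 2100) ≤ Var(S)/2100² = 167897/4410000 = 0.0381.

0.0381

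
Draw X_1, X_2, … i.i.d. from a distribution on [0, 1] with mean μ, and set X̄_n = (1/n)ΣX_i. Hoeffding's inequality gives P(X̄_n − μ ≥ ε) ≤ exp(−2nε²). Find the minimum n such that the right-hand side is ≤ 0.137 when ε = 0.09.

Require exp(−2nε²) ≤ 0.137, i.e. 2nε² ≥ ln(1/0.137) = 1.987774.
So n ≥ 1.987774 / (2·0.09²) = 122.702.
The smallest integer n is 123.

123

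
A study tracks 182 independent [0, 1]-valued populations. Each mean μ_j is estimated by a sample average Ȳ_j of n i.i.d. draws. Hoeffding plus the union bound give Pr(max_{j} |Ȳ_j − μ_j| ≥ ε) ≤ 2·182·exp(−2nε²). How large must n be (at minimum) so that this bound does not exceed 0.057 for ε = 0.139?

Need 2·182·exp(−2nε²) ≤ 0.057, i.e. exp(−2nε²) ≤ 0.057/364.
So 2nε² ≥ ln(364/0.057) = 8.761858.
Hence n ≥ 8.761858/(2·0.139²) = 226.744.
The smallest integer n is 227.

227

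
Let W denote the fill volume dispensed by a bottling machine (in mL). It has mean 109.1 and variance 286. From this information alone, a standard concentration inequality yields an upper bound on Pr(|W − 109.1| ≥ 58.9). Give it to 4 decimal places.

0.0824

Mean and variance are known, so Chebyshev's inequality applies.
Chebyshev: Pr(|W − μ| ≥ t) ≤ Var(W)/t².
Bound = 286 / 3469.21 = 0.0824.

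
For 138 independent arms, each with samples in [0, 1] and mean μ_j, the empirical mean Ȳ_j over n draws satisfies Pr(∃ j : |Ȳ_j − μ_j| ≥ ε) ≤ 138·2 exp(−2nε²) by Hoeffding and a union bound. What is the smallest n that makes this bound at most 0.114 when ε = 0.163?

147

Need 2·138·exp(−2nε²) ≤ 0.114, i.e. exp(−2nε²) ≤ 0.114/276.
So 2nε² ≥ ln(276/0.114) = 7.791958.
Hence n ≥ 7.791958/(2·0.163²) = 146.636.
The smallest integer n is 147.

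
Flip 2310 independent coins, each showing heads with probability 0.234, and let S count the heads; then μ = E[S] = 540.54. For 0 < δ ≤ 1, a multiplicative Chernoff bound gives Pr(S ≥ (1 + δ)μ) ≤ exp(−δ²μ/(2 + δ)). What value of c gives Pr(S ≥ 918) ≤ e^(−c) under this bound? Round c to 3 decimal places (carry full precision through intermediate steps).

97.684

Write 918 = (1 + δ)μ, so δ = 918/540.54 − 1 = 0.6983017…
Then the exponent is δ²μ/(2 + δ) = (918 − μ)² / (μ·(2 + δ)) = 97.684021.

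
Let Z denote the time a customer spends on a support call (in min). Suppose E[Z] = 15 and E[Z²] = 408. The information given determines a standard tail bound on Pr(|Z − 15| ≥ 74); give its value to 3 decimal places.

The first two moments determine the variance, so Chebyshev's inequality is the sharpest standard bound available.
Var(Z) = E[Z²] − (E[Z])² = 408 − 225 = 183.
Chebyshev's inequality: Pr(|Z − μ| ≥ t) ≤ Var(Z)/t² = 183/5476 = 0.0334.

0.033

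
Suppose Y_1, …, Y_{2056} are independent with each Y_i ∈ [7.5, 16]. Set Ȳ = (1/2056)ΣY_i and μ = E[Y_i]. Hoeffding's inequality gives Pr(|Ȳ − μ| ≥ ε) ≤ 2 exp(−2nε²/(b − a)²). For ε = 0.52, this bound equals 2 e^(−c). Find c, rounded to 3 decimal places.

15.389

c = 2nε²/(b − a)² = 2·2056·0.52² / 8.5² = 15.3894.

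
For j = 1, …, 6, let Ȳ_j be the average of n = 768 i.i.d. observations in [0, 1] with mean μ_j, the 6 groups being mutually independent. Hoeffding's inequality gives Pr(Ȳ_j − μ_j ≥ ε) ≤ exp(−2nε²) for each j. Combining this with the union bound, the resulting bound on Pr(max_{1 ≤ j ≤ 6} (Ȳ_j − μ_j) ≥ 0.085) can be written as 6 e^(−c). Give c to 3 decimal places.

11.098

Union bound over the 6 events: Pr(max_{1 ≤ j ≤ 6} (Ȳ_j − μ_j) ≥ 0.085) ≤ 6·exp(−2nε²) = 6 exp(−2·768·0.085²).
So c = 2·768·0.085² = 11.0976.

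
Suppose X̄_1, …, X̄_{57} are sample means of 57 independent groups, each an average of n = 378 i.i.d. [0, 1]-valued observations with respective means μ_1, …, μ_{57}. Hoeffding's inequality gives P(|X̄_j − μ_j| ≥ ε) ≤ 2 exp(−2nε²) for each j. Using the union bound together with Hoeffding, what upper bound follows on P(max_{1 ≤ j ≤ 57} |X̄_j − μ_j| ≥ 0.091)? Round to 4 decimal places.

0.2178

Per-experiment Hoeffding bound: 2·exp(−2·378·0.091²) = 2·exp(−6.26044) = 0.0038208.
Union bound over 57 events: 57·0.0038208 = 0.21779.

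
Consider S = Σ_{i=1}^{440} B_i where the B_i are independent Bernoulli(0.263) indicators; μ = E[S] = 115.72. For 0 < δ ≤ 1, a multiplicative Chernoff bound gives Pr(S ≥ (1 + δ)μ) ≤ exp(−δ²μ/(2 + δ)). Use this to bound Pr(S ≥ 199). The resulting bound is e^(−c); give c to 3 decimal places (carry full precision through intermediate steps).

22.037

Write 199 = (1 + δ)μ, so δ = 199/115.72 − 1 = 0.7196682…
Then the exponent is δ²μ/(2 + δ) = (199 − μ)² / (μ·(2 + δ)) = 22.037234.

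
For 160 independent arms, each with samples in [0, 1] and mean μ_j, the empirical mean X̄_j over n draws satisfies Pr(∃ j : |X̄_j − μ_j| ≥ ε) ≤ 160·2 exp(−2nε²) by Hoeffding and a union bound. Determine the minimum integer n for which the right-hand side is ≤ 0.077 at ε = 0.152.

Need 2·160·exp(−2nε²) ≤ 0.077, i.e. exp(−2nε²) ≤ 0.077/320.
So 2nε² ≥ ln(320/0.077) = 8.332271.
Hence n ≥ 8.332271/(2·0.152²) = 180.321.
The smallest integer n is 181.

181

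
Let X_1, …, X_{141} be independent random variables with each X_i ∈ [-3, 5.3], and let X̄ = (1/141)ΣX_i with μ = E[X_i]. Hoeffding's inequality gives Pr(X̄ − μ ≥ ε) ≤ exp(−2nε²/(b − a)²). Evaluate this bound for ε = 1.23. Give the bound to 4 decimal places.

Exponent: 2nε²/(b − a)² = 2·141·1.23² / 8.3² = 6.19303.
Bound = exp(−6.19303) = 0.00204.

0.0020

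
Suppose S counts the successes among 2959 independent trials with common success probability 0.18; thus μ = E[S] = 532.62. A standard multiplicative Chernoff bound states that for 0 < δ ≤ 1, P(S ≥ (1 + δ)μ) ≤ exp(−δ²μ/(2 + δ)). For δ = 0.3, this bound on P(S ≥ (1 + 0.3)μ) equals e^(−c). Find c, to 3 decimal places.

20.842

c = δ²μ/(2 + δ) = 0.3²·532.62/(2 + 0.3) = 20.8417.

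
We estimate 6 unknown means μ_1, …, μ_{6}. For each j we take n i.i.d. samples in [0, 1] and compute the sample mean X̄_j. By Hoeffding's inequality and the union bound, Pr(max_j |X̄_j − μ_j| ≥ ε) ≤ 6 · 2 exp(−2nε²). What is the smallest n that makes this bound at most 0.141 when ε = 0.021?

Need 2·6·exp(−2nε²) ≤ 0.141, i.e. exp(−2nε²) ≤ 0.141/12.
So 2nε² ≥ ln(12/0.141) = 4.443902.
Hence n ≥ 4.443902/(2·0.021²) = 5038.438.
The smallest integer n is 5039.

5039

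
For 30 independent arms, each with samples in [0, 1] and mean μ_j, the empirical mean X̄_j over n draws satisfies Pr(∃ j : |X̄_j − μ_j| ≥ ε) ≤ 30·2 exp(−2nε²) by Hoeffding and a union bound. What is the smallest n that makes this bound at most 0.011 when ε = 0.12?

299

Need 2·30·exp(−2nε²) ≤ 0.011, i.e. exp(−2nε²) ≤ 0.011/60.
So 2nε² ≥ ln(60/0.011) = 8.604205.
Hence n ≥ 8.604205/(2·0.12²) = 298.757.
The smallest integer n is 299.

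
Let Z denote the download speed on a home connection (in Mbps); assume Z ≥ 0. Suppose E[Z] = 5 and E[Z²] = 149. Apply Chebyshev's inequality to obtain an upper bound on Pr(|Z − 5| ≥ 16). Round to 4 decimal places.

0.4844

Var(Z) = E[Z²] − (E[Z])² = 149 − 25 = 124.
Chebyshev's inequality: Pr(|Z − μ| ≥ t) ≤ Var(Z)/t² = 124/256 = 0.4844.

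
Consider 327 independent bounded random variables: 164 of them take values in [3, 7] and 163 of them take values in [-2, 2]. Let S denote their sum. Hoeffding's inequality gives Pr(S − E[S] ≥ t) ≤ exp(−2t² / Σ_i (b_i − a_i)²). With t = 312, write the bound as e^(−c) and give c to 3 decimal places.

37.211

Σ(b_i − a_i)² = 164·4² + 163·4² = 5232.
c = 2t² / 5232 = 2·312² / 5232 = 37.2110.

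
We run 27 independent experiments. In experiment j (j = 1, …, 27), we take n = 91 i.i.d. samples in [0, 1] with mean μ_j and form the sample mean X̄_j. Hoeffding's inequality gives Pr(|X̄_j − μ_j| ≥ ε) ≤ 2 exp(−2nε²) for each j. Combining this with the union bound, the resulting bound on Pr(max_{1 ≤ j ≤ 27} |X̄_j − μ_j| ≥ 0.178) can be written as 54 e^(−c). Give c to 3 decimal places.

5.766

Union bound over the 27 events: Pr(max_{1 ≤ j ≤ 27} |X̄_j − μ_j| ≥ 0.178) ≤ 27·2·exp(−2nε²) = 54 exp(−2·91·0.178²).
So c = 2·91·0.178² = 5.7665.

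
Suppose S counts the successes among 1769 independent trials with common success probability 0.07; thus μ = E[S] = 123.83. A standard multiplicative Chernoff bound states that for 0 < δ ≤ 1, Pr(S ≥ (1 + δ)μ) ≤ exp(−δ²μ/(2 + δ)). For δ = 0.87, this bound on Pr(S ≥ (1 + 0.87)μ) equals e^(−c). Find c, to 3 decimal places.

32.657

c = δ²μ/(2 + δ) = 0.87²·123.83/(2 + 0.87) = 32.6575.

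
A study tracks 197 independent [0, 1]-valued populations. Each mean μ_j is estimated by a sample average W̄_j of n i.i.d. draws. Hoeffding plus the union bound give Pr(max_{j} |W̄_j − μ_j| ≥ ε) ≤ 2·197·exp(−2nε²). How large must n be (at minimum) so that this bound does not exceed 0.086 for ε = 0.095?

468

Need 2·197·exp(−2nε²) ≤ 0.086, i.e. exp(−2nε²) ≤ 0.086/394.
So 2nε² ≥ ln(394/0.086) = 8.429759.
Hence n ≥ 8.429759/(2·0.095²) = 467.023.
The smallest integer n is 468.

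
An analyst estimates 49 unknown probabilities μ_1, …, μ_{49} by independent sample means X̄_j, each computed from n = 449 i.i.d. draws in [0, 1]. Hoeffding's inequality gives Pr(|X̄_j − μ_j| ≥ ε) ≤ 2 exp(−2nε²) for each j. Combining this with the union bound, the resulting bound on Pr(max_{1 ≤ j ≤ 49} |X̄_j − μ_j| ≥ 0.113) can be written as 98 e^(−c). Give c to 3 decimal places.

Union bound over the 49 events: Pr(max_{1 ≤ j ≤ 49} |X̄_j − μ_j| ≥ 0.113) ≤ 49·2·exp(−2nε²) = 98 exp(−2·449·0.113²).
So c = 2·449·0.113² = 11.4666.

11.467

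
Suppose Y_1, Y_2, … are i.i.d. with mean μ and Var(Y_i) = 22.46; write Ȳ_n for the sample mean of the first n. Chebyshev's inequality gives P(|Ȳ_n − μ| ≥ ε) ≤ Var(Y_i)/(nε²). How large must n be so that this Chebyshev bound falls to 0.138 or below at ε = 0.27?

Require 22.46/(n·0.27²) ≤ 0.138, i.e. n ≥ 22.46/(0.138·0.27²) = 2232.560.
The smallest integer n is 2233.

2233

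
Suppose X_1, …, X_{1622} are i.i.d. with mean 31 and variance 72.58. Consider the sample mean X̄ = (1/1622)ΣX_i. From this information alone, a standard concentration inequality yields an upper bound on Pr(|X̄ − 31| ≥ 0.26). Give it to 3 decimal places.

With mean and variance of each term known, Chebyshev's inequality bounds the deviation of the sum (or sample mean).
Var(X̄) = Var(X_i)/n = 72.58/1622 = 0.044747.
Chebyshev: Pr(|X̄ − 31| ≥ 0.26) ≤ Var(X̄)/(0.26)² = 72.58/(1622·0.26²) = 0.6619.

0.662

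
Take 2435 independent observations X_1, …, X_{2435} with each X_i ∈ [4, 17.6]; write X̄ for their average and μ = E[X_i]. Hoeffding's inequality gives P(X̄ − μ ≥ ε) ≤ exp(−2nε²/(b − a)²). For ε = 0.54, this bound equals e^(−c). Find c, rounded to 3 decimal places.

c = 2nε²/(b − a)² = 2·2435·0.54² / 13.6² = 7.6778.

7.678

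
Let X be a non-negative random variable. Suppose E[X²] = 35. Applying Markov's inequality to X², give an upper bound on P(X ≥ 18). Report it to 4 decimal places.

Since X ≥ 0, the event {X ≥ 18} is the same as {X² ≥ 324}.
Markov's inequality applied to X² gives P(X² ≥ 324) ≤ E[X²]/324 = 35/324 = 0.1080.

0.1080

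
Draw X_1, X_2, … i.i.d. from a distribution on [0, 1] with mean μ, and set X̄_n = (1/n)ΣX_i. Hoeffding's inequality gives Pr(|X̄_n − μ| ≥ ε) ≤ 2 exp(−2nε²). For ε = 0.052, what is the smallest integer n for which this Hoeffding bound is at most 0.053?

672

Require 2·exp(−2nε²) ≤ 0.053, i.e. 2nε² ≥ ln(2/0.053) = 3.630611.
So n ≥ 3.630611 / (2·0.052²) = 671.341.
The smallest integer n is 672.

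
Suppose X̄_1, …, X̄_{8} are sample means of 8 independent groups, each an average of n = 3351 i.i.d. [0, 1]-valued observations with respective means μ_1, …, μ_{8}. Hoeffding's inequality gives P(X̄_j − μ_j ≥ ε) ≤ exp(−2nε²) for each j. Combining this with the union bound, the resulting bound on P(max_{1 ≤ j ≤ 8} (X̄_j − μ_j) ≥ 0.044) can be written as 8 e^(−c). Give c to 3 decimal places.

12.975

Union bound over the 8 events: P(max_{1 ≤ j ≤ 8} (X̄_j − μ_j) ≥ 0.044) ≤ 8·exp(−2nε²) = 8 exp(−2·3351·0.044²).
So c = 2·3351·0.044² = 12.9751.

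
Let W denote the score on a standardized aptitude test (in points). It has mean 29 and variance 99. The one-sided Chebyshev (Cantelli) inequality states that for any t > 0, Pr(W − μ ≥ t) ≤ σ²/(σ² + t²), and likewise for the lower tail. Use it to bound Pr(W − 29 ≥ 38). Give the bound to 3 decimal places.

0.064

Here σ² = 99 and t = 38, so σ² + t² = 1543.
Cantelli's bound: 99/1543 = 0.0642.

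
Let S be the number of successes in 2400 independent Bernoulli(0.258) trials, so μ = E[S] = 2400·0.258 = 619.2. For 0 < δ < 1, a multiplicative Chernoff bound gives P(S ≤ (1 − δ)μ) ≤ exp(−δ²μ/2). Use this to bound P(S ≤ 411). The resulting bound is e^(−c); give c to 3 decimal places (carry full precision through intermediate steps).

35.003

Write 411 = (1 − δ)μ, so δ = 1 − 411/619.2 = 0.3362403…
Then the exponent is δ²μ/2 = (μ − 411)²/(2μ) = 35.002616.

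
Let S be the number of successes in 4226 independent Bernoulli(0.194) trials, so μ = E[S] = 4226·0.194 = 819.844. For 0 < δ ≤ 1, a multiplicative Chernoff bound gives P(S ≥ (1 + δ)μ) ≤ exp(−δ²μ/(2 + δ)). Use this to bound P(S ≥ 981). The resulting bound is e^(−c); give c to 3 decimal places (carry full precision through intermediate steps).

14.422

Write 981 = (1 + δ)μ, so δ = 981/819.844 − 1 = 0.1965691…
Then the exponent is δ²μ/(2 + δ) = (981 − μ)² / (μ·(2 + δ)) = 14.421714.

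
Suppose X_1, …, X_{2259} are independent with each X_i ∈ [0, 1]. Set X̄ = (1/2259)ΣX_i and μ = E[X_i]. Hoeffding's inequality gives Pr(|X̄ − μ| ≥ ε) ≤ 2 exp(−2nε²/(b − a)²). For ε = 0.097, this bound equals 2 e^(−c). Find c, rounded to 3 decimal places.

c = 2nε²/(b − a)² = 2·2259·0.097² / 1² = 42.5099.

42.510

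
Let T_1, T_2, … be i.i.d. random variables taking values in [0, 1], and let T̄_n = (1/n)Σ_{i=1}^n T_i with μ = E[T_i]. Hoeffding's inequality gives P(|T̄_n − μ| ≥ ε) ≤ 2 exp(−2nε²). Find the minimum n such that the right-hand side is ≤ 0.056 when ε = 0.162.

Require 2·exp(−2nε²) ≤ 0.056, i.e. 2nε² ≥ ln(2/0.056) = 3.575551.
So n ≥ 3.575551 / (2·0.162²) = 68.121.
The smallest integer n is 69.

69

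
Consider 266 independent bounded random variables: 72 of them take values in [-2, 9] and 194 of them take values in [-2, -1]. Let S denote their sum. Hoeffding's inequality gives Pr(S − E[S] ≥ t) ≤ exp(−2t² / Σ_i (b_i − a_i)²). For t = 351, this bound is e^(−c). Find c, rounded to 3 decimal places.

27.667

Σ(b_i − a_i)² = 72·11² + 194·1² = 8906.
c = 2t² / 8906 = 2·351² / 8906 = 27.6670.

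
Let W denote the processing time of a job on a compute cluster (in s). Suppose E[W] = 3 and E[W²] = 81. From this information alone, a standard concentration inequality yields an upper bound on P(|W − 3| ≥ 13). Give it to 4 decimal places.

The first two moments determine the variance, so Chebyshev's inequality is the sharpest standard bound available.
Var(W) = E[W²] − (E[W])² = 81 − 9 = 72.
Chebyshev's inequality: P(|W − μ| ≥ t) ≤ Var(W)/t² = 72/169 = 0.4260.

0.4260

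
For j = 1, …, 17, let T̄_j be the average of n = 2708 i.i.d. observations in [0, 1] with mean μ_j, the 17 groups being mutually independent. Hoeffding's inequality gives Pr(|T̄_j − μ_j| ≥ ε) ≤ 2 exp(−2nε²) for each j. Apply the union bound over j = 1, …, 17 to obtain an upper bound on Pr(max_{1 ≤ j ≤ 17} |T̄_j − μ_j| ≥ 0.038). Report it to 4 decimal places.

Per-experiment Hoeffding bound: 2·exp(−2·2708·0.038²) = 2·exp(−7.82070) = 0.00080268.
Union bound over 17 events: 17·0.00080268 = 0.01365.

0.0136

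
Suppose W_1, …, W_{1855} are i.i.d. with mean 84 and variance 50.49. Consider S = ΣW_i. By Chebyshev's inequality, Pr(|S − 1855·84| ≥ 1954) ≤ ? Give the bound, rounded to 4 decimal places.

Var(S) = n·Var(W_i) = 1855·50.49 = 93658.95.
Chebyshev: Pr(|S − 1855·84| ≥ 1954) ≤ Var(S)/1954² = 93658.95/3818116 = 0.0245.

0.0245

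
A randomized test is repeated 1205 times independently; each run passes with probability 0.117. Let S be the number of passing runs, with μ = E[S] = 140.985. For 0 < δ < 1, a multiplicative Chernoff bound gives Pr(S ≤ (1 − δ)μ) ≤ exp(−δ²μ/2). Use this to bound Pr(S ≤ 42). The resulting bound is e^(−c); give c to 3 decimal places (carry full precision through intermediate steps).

Write 42 = (1 − δ)μ, so δ = 1 − 42/140.985 = 0.702096…
Then the exponent is δ²μ/2 = (μ − 42)²/(2μ) = 34.748485.

34.748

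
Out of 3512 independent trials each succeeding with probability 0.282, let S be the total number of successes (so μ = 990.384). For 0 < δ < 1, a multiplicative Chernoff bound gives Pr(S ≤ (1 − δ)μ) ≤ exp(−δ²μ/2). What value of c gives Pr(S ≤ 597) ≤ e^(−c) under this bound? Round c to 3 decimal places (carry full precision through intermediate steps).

78.127

Write 597 = (1 − δ)μ, so δ = 1 − 597/990.384 = 0.3972035…
Then the exponent is δ²μ/2 = (μ − 597)²/(2μ) = 78.126753.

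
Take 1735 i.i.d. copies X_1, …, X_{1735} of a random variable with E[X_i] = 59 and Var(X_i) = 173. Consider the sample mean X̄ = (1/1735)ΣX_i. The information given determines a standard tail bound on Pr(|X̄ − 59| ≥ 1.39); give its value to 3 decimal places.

With mean and variance of each term known, Chebyshev's inequality bounds the deviation of the sum (or sample mean).
Var(X̄) = Var(X_i)/n = 173/1735 = 0.099712.
Chebyshev: Pr(|X̄ − 59| ≥ 1.39) ≤ Var(X̄)/(1.39)² = 173/(1735·1.39²) = 0.0516.

0.052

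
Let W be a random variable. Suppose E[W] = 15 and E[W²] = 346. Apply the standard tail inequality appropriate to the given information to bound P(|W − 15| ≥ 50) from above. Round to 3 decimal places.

0.048

The first two moments determine the variance, so Chebyshev's inequality is the sharpest standard bound available.
Var(W) = E[W²] − (E[W])² = 346 − 225 = 121.
Chebyshev's inequality: P(|W − μ| ≥ t) ≤ Var(W)/t² = 121/2500 = 0.0484.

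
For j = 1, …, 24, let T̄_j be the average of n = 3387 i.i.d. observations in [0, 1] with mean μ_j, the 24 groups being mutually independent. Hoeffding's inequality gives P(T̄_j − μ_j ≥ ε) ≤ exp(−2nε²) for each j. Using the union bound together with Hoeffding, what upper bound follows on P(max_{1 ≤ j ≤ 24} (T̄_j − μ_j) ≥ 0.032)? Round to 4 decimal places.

Per-experiment Hoeffding bound: exp(−2·3387·0.032²) = exp(−6.93658) = 0.00097159.
Union bound over 24 events: 24·0.00097159 = 0.02332.

0.0233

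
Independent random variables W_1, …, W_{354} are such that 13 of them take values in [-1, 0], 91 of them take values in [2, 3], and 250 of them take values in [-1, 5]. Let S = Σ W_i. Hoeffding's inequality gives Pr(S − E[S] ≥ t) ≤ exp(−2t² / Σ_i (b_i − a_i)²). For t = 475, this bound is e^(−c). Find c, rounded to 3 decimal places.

Σ(b_i − a_i)² = 13·1² + 91·1² + 250·6² = 9104.
c = 2t² / 9104 = 2·475² / 9104 = 49.5661.

49.566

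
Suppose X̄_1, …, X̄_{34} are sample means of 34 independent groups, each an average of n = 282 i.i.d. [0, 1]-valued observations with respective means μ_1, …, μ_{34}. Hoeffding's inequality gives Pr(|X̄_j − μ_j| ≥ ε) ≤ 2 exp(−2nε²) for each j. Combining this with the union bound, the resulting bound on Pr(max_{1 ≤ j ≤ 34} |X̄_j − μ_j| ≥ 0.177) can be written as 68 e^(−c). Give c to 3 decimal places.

Union bound over the 34 events: Pr(max_{1 ≤ j ≤ 34} |X̄_j − μ_j| ≥ 0.177) ≤ 34·2·exp(−2nε²) = 68 exp(−2·282·0.177²).
So c = 2·282·0.177² = 17.6696.

17.670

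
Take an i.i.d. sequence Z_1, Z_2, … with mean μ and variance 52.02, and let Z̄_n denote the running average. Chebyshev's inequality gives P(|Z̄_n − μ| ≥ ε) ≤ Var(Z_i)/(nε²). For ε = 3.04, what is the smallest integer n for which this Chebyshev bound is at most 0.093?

Require 52.02/(n·3.04²) ≤ 0.093, i.e. n ≥ 52.02/(0.093·3.04²) = 60.526.
The smallest integer n is 61.

61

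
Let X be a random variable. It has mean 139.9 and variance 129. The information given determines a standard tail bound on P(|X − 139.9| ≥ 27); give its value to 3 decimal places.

0.177

Mean and variance are known, so Chebyshev's inequality applies.
Chebyshev: P(|X − μ| ≥ t) ≤ Var(X)/t².
Bound = 129 / 729 = 0.1770.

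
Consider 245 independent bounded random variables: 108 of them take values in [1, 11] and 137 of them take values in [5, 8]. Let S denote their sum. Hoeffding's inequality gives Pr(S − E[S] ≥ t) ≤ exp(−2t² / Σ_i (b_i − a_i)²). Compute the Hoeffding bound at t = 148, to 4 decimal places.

0.0262

Σ(b_i − a_i)² = 108·10² + 137·3² = 12033.
Exponent = 2·148² / 12033 = 3.64065.
Bound = exp(−3.64065) = 0.02624.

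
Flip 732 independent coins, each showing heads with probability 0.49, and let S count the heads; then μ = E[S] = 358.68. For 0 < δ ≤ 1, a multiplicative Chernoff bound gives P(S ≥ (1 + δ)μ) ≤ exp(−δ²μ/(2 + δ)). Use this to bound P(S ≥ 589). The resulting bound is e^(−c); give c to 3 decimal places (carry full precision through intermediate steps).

Write 589 = (1 + δ)μ, so δ = 589/358.68 − 1 = 0.6421323…
Then the exponent is δ²μ/(2 + δ) = (589 − μ)² / (μ·(2 + δ)) = 55.975965.

55.976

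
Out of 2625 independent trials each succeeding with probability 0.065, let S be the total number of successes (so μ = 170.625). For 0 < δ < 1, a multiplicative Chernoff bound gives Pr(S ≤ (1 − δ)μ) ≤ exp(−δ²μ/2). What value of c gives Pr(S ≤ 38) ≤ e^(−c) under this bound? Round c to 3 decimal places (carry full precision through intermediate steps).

51.544

Write 38 = (1 − δ)μ, so δ = 1 − 38/170.625 = 0.7772894…
Then the exponent is δ²μ/2 = (μ − 38)²/(2μ) = 51.544002.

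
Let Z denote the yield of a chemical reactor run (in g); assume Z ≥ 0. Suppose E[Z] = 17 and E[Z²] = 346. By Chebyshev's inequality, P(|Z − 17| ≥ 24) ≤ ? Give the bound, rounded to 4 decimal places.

Var(Z) = E[Z²] − (E[Z])² = 346 − 289 = 57.
Chebyshev's inequality: P(|Z − μ| ≥ t) ≤ Var(Z)/t² = 57/576 = 0.0990.

0.0990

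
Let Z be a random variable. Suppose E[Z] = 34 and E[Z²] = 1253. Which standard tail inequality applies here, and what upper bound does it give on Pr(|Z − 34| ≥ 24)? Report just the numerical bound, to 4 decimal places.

The first two moments determine the variance, so Chebyshev's inequality is the sharpest standard bound available.
Var(Z) = E[Z²] − (E[Z])² = 1253 − 1156 = 97.
Chebyshev's inequality: Pr(|Z − μ| ≥ t) ≤ Var(Z)/t² = 97/576 = 0.1684.

0.1684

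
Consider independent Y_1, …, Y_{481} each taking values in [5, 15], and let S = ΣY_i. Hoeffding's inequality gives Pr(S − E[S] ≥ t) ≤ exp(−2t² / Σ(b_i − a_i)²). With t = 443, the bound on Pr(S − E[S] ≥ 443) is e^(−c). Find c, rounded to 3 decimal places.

8.160

Σ(b_i − a_i)² = 481·(10)² = 48100.
c = 2t²/48100 = 2·443²/48100 = 8.1600.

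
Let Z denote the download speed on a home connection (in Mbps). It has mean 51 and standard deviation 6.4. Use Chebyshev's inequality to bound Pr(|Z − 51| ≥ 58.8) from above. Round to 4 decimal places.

0.0118

Chebyshev: Pr(|Z − μ| ≥ t) ≤ Var(Z)/t².
Var(Z) = σ² = 6.4² = 40.96.
Bound = 40.96 / 3457.44 = 0.0118.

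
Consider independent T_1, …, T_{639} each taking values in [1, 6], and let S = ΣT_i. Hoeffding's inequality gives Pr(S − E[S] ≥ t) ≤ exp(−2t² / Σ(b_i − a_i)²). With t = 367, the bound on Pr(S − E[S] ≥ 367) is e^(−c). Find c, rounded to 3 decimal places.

Σ(b_i − a_i)² = 639·(5)² = 15975.
c = 2t²/15975 = 2·367²/15975 = 16.8625.

16.862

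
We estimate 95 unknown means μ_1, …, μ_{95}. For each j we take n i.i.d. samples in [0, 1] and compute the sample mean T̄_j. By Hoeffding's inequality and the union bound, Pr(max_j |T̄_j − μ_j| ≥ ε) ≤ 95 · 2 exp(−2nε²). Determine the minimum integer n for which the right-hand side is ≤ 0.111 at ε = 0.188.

106

Need 2·95·exp(−2nε²) ≤ 0.111, i.e. exp(−2nε²) ≤ 0.111/190.
So 2nε² ≥ ln(190/0.111) = 7.445249.
Hence n ≥ 7.445249/(2·0.188²) = 105.326.
The smallest integer n is 106.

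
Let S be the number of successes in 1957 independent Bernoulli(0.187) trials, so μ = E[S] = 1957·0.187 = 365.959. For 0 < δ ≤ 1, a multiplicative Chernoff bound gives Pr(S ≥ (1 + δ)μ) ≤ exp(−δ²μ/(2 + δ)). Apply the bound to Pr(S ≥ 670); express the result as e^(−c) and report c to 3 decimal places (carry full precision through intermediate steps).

89.232

Write 670 = (1 + δ)μ, so δ = 670/365.959 − 1 = 0.8308062…
Then the exponent is δ²μ/(2 + δ) = (670 − μ)² / (μ·(2 + δ)) = 89.232228.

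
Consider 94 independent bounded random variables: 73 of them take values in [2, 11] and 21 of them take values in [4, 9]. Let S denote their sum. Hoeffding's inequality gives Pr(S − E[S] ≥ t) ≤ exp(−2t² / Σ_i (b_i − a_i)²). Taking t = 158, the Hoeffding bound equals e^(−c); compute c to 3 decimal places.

7.755

Σ(b_i − a_i)² = 73·9² + 21·5² = 6438.
c = 2t² / 6438 = 2·158² / 6438 = 7.7552.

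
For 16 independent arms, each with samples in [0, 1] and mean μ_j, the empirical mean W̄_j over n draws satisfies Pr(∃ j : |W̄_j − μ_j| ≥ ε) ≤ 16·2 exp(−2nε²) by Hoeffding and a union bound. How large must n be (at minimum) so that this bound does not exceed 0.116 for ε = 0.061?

Need 2·16·exp(−2nε²) ≤ 0.116, i.e. exp(−2nε²) ≤ 0.116/32.
So 2nε² ≥ ln(32/0.116) = 5.619901.
Hence n ≥ 5.619901/(2·0.061²) = 755.160.
The smallest integer n is 756.

756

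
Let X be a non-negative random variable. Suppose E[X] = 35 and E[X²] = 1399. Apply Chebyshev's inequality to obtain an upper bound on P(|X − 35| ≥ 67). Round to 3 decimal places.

Var(X) = E[X²] − (E[X])² = 1399 − 1225 = 174.
Chebyshev's inequality: P(|X − μ| ≥ t) ≤ Var(X)/t² = 174/4489 = 0.0388.

0.039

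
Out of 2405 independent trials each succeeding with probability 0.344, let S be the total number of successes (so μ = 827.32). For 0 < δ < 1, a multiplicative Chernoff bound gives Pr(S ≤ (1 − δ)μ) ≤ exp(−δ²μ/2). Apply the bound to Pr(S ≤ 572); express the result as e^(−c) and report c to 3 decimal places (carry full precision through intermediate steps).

Write 572 = (1 − δ)μ, so δ = 1 − 572/827.32 = 0.3086109…
Then the exponent is δ²μ/2 = (μ − 572)²/(2μ) = 39.397272.

39.397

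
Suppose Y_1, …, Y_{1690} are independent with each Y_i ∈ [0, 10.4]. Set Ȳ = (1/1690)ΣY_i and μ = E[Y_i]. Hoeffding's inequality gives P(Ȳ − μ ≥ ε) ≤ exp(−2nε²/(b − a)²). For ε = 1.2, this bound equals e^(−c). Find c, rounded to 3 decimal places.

45.000

c = 2nε²/(b − a)² = 2·1690·1.2² / 10.4² = 45.0000.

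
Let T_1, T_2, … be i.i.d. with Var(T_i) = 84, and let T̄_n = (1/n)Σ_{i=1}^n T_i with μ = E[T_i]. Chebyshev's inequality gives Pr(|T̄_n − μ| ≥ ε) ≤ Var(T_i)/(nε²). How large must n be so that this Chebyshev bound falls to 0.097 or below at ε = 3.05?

Require 84/(n·3.05²) ≤ 0.097, i.e. n ≥ 84/(0.097·3.05²) = 93.091.
The smallest integer n is 94.

94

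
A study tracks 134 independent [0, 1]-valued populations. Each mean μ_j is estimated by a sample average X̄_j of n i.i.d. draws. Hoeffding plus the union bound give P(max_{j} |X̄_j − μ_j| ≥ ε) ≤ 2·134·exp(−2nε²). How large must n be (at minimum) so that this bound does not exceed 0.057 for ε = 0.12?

294

Need 2·134·exp(−2nε²) ≤ 0.057, i.e. exp(−2nε²) ≤ 0.057/268.
So 2nε² ≥ ln(268/0.057) = 8.455691.
Hence n ≥ 8.455691/(2·0.12²) = 293.600.
The smallest integer n is 294.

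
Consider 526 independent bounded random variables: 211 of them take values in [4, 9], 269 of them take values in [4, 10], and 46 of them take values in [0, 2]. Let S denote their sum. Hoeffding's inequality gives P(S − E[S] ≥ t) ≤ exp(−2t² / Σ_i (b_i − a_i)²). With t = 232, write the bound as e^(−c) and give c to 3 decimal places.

7.109

Σ(b_i − a_i)² = 211·5² + 269·6² + 46·2² = 15143.
c = 2t² / 15143 = 2·232² / 15143 = 7.1088.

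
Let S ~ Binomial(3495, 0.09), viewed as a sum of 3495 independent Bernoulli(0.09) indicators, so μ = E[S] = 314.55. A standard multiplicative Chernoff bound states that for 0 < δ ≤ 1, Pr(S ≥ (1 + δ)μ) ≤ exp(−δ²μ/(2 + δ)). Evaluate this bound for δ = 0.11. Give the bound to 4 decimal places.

0.1647

Exponent = δ²μ/(2 + δ) = 0.11²·314.55/2.11 = 1.8038.
Bound = exp(−1.8038) = 0.16467.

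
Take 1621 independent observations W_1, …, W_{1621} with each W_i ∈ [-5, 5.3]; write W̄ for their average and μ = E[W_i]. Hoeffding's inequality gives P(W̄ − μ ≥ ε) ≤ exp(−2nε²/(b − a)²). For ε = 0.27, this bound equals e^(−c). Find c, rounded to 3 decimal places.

c = 2nε²/(b − a)² = 2·1621·0.27² / 10.3² = 2.2277.

2.228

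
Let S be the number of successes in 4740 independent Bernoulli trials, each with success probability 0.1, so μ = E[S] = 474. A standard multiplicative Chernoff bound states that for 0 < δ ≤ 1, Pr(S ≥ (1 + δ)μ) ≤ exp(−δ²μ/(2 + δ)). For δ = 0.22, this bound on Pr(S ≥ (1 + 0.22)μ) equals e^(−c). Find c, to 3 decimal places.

10.334

c = δ²μ/(2 + δ) = 0.22²·474/(2 + 0.22) = 10.3341.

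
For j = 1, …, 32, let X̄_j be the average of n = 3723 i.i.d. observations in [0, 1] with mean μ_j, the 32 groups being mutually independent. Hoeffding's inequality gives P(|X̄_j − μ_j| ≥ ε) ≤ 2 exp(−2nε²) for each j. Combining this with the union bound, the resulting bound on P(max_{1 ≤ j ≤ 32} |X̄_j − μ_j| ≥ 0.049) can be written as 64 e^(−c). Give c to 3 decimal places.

Union bound over the 32 events: P(max_{1 ≤ j ≤ 32} |X̄_j − μ_j| ≥ 0.049) ≤ 32·2·exp(−2nε²) = 64 exp(−2·3723·0.049²).
So c = 2·3723·0.049² = 17.8778.

17.878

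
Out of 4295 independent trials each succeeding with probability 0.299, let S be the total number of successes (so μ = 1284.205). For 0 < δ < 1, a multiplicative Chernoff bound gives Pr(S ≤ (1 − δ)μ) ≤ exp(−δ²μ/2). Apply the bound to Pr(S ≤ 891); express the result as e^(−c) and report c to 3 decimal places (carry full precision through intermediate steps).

Write 891 = (1 − δ)μ, so δ = 1 − 891/1284.205 = 0.3061855…
Then the exponent is δ²μ/2 = (μ − 891)²/(2μ) = 60.196842.

60.197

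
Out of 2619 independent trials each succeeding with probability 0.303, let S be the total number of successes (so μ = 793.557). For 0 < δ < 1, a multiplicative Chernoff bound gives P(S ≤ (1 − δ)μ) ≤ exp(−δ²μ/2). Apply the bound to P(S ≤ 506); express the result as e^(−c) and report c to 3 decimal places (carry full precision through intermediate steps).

Write 506 = (1 − δ)μ, so δ = 1 − 506/793.557 = 0.3623646…
Then the exponent is δ²μ/2 = (μ − 506)²/(2μ) = 52.100245.

52.100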